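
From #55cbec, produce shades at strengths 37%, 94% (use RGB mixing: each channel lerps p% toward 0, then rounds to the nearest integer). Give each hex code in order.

#55cbec is rgb(85, 203, 236).
37%: (85 − 31.45 = 53.55→54, 203 − 75.11 = 127.89→128, 236 − 87.32 = 148.68→149) → #368095
94%: (85 − 79.9 = 5.1→5, 203 − 190.82 = 12.18→12, 236 − 221.84 = 14.16→14) → #050c0e

#368095, #050c0e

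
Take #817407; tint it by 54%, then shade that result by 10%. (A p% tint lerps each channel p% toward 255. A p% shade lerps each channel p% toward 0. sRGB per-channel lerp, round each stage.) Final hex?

#b1ac7f

#817407 is rgb(129, 116, 7).
Per channel, c → c + 0.54(255 − c):
  R: 129 + 0.54×(255−129) = 129 + 68.04 = 197.04 → 197
  G: 116 + 75.06 = 191.06 → 191
  B: 7 + 0.54×(255−7) = 7 + 133.92 = 140.92 → 141
After the tint: rgb(197, 191, 141) = #c5bf8d.
Per channel, c → c + 0.1(0 − c):
  R: 197 + 0.1×(0−197) = 197 − 19.7 = 177.3 → 177
  G: 191 + 0.1×(0−191) = 191 − 19.1 = 171.9 → 172
  B: 141 − 14.1 = 126.9 → 127
rgb(177, 172, 127) = #b1ac7f.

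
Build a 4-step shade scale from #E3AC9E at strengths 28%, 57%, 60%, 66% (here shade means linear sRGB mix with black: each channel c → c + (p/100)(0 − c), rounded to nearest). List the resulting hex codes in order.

#E3AC9E is rgb(227, 172, 158).
28%: (227 − 63.56 = 163.44→163, 172 − 48.16 = 123.84→124, 158 − 44.24 = 113.76→114) → #A37C72
57%: (227 − 129.39 = 97.61→98, 172 − 98.04 = 73.96→74, 158 − 90.06 = 67.94→68) → #624A44
60%: (227 − 136.2 = 90.8→91, 172 − 103.2 = 68.8→69, 158 − 94.8 = 63.2→63) → #5B453F
66%: (227 − 149.82 = 77.18→77, 172 − 113.52 = 58.48→58, 158 − 104.28 = 53.72→54) → #4D3A36

#A37C72, #624A44, #5B453F, #4D3A36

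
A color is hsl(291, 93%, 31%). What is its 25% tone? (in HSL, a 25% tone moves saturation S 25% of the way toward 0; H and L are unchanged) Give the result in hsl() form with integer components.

hsl(291, 70%, 31%)

S moves 25% from 93 toward 0: 93 − 23.25 = 69.75 → 70.
H and L are unchanged.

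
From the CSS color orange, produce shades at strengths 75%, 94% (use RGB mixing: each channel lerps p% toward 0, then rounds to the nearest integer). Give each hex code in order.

#402900, #0F0A00

CSS orange is rgb(255, 165, 0).
75%: (255 − 191.25 = 63.75→64, 165 − 123.75 = 41.25→41, 0→0) → #402900
94%: (255 − 239.7 = 15.3→15, 165 − 155.1 = 9.9→10, 0→0) → #0F0A00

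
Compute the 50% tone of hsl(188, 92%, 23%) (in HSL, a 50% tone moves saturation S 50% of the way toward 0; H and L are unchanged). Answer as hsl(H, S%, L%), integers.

S moves 50% from 92 toward 0: 92 − 46 = 46 → 46.
H and L are unchanged.

hsl(188, 46%, 23%)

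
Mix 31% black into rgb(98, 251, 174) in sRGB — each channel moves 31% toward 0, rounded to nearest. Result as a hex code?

A 31% shade moves each channel 31% toward 0:
  R: 98 + 0.31×(0−98) = 98 − 30.38 = 67.62 → 68
  G: 251 + 0.31×(0−251) = 251 − 77.81 = 173.19 → 173
  B: 174 − 53.94 = 120.06 → 120
rgb(68, 173, 120) = #44ad78.

#44ad78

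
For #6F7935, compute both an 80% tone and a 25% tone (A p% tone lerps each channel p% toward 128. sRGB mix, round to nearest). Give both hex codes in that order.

#6F7935 is rgb(111, 121, 53).
80% tone:
  R: 111 + 0.8×(128−111) = 111 + 13.6 = 124.6 → 125
  G: 121 + 0.8×(128−121) = 121 + 5.6 = 126.6 → 127
  B: 53 + 60 = 113 → 113
  → #7D7F71
25% tone:
  R: 111 + 4.25 = 115.25 → 115
  G: 121 + 1.75 = 122.75 → 123
  B: 53 + 0.25×(128−53) = 53 + 18.75 = 71.75 → 72
  → #737B48

#7D7F71, #737B48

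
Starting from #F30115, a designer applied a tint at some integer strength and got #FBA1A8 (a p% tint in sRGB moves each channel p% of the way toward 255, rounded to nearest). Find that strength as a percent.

#F30115 is rgb(243, 1, 21); #FBA1A8 is rgb(251, 161, 168).
On the G channel (widest range): 161 ≈ 1 + (p/100)(255 − 1), so p ≈ 100×(161 − 1)/(255 − 1) = 16000/254 = 62.99.
p = 63 reproduces all three channels after rounding.

63%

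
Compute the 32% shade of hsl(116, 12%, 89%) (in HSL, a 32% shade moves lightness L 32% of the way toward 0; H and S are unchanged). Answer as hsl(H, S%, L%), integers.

L moves 32% from 89 toward 0: 89 − 28.48 = 60.52 → 61.
H and S are unchanged.

hsl(116, 12%, 61%)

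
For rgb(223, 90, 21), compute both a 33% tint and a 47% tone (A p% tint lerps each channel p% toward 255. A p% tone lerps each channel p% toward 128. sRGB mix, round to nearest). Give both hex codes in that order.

33% tint:
  R: 223 + 10.56 = 233.56 → 234
  G: 90 + 54.45 = 144.45 → 144
  B: 21 + 77.22 = 98.22 → 98
  → #EA9062
47% tone:
  R: 223 + 0.47×(128−223) = 223 − 44.65 = 178.35 → 178
  G: 90 + 0.47×(128−90) = 90 + 17.86 = 107.86 → 108
  B: 21 + 0.47×(128−21) = 21 + 50.29 = 71.29 → 71
  → #B26C47

#EA9062, #B26C47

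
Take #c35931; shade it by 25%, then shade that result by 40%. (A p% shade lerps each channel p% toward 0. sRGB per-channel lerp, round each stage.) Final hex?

#c35931 is rgb(195, 89, 49).
Per channel, c → c + 0.25(0 − c):
  R: 195 + 0.25×(0−195) = 195 − 48.75 = 146.25 → 146
  G: 89 + 0.25×(0−89) = 89 − 22.25 = 66.75 → 67
  B: 49 − 12.25 = 36.75 → 37
After the shade: rgb(146, 67, 37) = #924325.
Lerp each channel 40% toward 0:
  R: 146 + 0.4×(0−146) = 146 − 58.4 = 87.6 → 88
  G: 67 + 0.4×(0−67) = 67 − 26.8 = 40.2 → 40
  B: 37 + 0.4×(0−37) = 37 − 14.8 = 22.2 → 22
rgb(88, 40, 22) = #582816.

#582816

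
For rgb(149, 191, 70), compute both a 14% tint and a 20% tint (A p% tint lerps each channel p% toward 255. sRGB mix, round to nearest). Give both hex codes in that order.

14% tint:
  R: 149 + 14.84 = 163.84 → 164
  G: 191 + 0.14×(255−191) = 191 + 8.96 = 199.96 → 200
  B: 70 + 0.14×(255−70) = 70 + 25.9 = 95.9 → 96
  → #a4c860
20% tint:
  R: 149 + 0.2×(255−149) = 149 + 21.2 = 170.2 → 170
  G: 191 + 12.8 = 203.8 → 204
  B: 70 + 0.2×(255−70) = 70 + 37 = 107 → 107
  → #aacc6b

#a4c860, #aacc6b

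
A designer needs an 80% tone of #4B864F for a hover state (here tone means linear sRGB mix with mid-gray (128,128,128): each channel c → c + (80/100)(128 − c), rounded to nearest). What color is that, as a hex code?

#4B864F is rgb(75, 134, 79).
An 80% tone moves each channel 80% toward 128:
  R: 75 + 42.4 = 117.4 → 117
  G: 134 + 0.8×(128−134) = 134 − 4.8 = 129.2 → 129
  B: 79 + 0.8×(128−79) = 79 + 39.2 = 118.2 → 118
rgb(117, 129, 118) = #758176.

#758176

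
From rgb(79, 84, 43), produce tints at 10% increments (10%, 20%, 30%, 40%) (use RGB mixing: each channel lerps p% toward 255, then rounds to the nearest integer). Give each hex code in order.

10%: (79 + 17.6 = 96.6→97, 84 + 17.1 = 101.1→101, 43 + 21.2 = 64.2→64) → #616540
20%: (79 + 35.2 = 114.2→114, 84 + 34.2 = 118.2→118, 43 + 42.4 = 85.4→85) → #727655
30%: (79 + 52.8 = 131.8→132, 84 + 51.3 = 135.3→135, 43 + 63.6 = 106.6→107) → #84876B
40%: (79 + 70.4 = 149.4→149, 84 + 68.4 = 152.4→152, 43 + 84.8 = 127.8→128) → #959880

#616540, #727655, #84876B, #959880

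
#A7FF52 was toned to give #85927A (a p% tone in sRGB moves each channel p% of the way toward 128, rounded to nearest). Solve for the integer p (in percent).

86%

#A7FF52 is rgb(167, 255, 82); #85927A is rgb(133, 146, 122).
On the G channel (widest range): 146 ≈ 255 + (p/100)(128 − 255), so p ≈ 100×(146 − 255)/(128 − 255) = -10900/-127 = 85.83.
p = 86 reproduces all three channels after rounding.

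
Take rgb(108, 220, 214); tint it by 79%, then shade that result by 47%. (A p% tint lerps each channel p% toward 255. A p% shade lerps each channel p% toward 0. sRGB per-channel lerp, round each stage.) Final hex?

Per channel, c → c + 0.79(255 − c):
  R: 108 + 0.79×(255−108) = 108 + 116.13 = 224.13 → 224
  G: 220 + 0.79×(255−220) = 220 + 27.65 = 247.65 → 248
  B: 214 + 0.79×(255−214) = 214 + 32.39 = 246.39 → 246
After the tint: rgb(224, 248, 246) = #E0F8F6.
Lerp each channel 47% toward 0:
  R: 224 − 105.28 = 118.72 → 119
  G: 248 + 0.47×(0−248) = 248 − 116.56 = 131.44 → 131
  B: 246 + 0.47×(0−246) = 246 − 115.62 = 130.38 → 130
rgb(119, 131, 130) = #778382.

#778382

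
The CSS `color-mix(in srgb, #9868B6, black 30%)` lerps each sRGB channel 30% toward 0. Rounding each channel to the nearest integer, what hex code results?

#9868B6 is rgb(152, 104, 182).
Per channel, c → c + 0.3(0 − c):
  R: 152 − 45.6 = 106.4 → 106
  G: 104 − 31.2 = 72.8 → 73
  B: 182 − 54.6 = 127.4 → 127
rgb(106, 73, 127) = #6A497F.

#6A497F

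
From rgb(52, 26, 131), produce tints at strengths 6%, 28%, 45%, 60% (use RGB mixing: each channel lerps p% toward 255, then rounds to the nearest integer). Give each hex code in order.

6%: (52 + 12.18 = 64.18→64, 26 + 13.74 = 39.74→40, 131 + 7.44 = 138.44→138) → #40288A
28%: (52 + 56.84 = 108.84→109, 26 + 64.12 = 90.12→90, 131 + 34.72 = 165.72→166) → #6D5AA6
45%: (52 + 91.35 = 143.35→143, 26 + 103.05 = 129.05→129, 131 + 55.8 = 186.8→187) → #8F81BB
60%: (52 + 121.8 = 173.8→174, 26 + 137.4 = 163.4→163, 131 + 74.4 = 205.4→205) → #AEA3CD

#40288A, #6D5AA6, #8F81BB, #AEA3CD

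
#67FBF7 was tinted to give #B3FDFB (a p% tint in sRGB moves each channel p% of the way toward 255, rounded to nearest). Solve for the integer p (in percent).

#67FBF7 is rgb(103, 251, 247); #B3FDFB is rgb(179, 253, 251).
On the R channel (widest range): 179 ≈ 103 + (p/100)(255 − 103), so p ≈ 100×(179 − 103)/(255 − 103) = 7600/152 = 50.00.
p = 50 reproduces all three channels after rounding.

50%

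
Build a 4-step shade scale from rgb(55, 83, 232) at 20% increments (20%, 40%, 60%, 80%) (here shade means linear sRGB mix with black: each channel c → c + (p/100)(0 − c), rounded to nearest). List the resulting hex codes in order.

20%: (55 − 11 = 44→44, 83 − 16.6 = 66.4→66, 232 − 46.4 = 185.6→186) → #2c42ba
40%: (55 − 22 = 33→33, 83 − 33.2 = 49.8→50, 232 − 92.8 = 139.2→139) → #21328b
60%: (55 − 33 = 22→22, 83 − 49.8 = 33.2→33, 232 − 139.2 = 92.8→93) → #16215d
80%: (55 − 44 = 11→11, 83 − 66.4 = 16.6→17, 232 − 185.6 = 46.4→46) → #0b112e

#2c42ba, #21328b, #16215d, #0b112e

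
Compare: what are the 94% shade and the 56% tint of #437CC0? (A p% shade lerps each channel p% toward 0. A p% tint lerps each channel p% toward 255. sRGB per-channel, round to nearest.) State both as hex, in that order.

#437CC0 is rgb(67, 124, 192).
94% shade:
  R: 67 + 0.94×(0−67) = 67 − 62.98 = 4.02 → 4
  G: 124 − 116.56 = 7.44 → 7
  B: 192 + 0.94×(0−192) = 192 − 180.48 = 11.52 → 12
  → #04070C
56% tint:
  R: 67 + 0.56×(255−67) = 67 + 105.28 = 172.28 → 172
  G: 124 + 0.56×(255−124) = 124 + 73.36 = 197.36 → 197
  B: 192 + 35.28 = 227.28 → 227
  → #ACC5E3

#04070C, #ACC5E3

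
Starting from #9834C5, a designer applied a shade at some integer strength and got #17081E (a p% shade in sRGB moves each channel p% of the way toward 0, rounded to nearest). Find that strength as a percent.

#9834C5 is rgb(152, 52, 197); #17081E is rgb(23, 8, 30).
On the B channel (widest range): 30 ≈ 197 + (p/100)(0 − 197), so p ≈ 100×(30 − 197)/(0 − 197) = -16700/-197 = 84.77.
p = 85 reproduces all three channels after rounding.

85%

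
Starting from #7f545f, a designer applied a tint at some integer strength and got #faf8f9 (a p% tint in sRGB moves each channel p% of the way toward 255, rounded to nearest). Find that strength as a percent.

#7f545f is rgb(127, 84, 95); #faf8f9 is rgb(250, 248, 249).
On the G channel (widest range): 248 ≈ 84 + (p/100)(255 − 84), so p ≈ 100×(248 − 84)/(255 − 84) = 16400/171 = 95.91.
p = 96 reproduces all three channels after rounding.

96%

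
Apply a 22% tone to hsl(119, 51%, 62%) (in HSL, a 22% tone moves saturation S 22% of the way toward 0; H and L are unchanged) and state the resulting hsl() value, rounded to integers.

S moves 22% from 51 toward 0: 51 − 11.22 = 39.78 → 40.
H and L are unchanged.

hsl(119, 40%, 62%)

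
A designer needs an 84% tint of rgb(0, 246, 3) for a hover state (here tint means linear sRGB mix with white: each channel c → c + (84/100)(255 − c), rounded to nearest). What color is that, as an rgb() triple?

Per channel, c → c + 0.84(255 − c):
  R: 0 + 0.84×(255−0) = 0 + 214.2 = 214.2 → 214
  G: 246 + 0.84×(255−246) = 246 + 7.56 = 253.56 → 254
  B: 3 + 0.84×(255−3) = 3 + 211.68 = 214.68 → 215

rgb(214, 254, 215)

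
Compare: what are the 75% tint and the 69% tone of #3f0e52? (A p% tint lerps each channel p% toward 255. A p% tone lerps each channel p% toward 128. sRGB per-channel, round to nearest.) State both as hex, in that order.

#3f0e52 is rgb(63, 14, 82).
75% tint:
  R: 63 + 144 = 207 → 207
  G: 14 + 180.75 = 194.75 → 195
  B: 82 + 0.75×(255−82) = 82 + 129.75 = 211.75 → 212
  → #cfc3d4
69% tone:
  R: 63 + 0.69×(128−63) = 63 + 44.85 = 107.85 → 108
  G: 14 + 0.69×(128−14) = 14 + 78.66 = 92.66 → 93
  B: 82 + 31.74 = 113.74 → 114
  → #6c5d72

#cfc3d4, #6c5d72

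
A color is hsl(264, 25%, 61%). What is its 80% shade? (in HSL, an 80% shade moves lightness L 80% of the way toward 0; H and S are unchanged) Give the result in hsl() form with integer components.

hsl(264, 25%, 12%)

L moves 80% from 61 toward 0: 61 − 48.8 = 12.2 → 12.
H and S are unchanged.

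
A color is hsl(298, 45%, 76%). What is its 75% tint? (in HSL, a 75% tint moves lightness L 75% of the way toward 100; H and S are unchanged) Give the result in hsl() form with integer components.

L moves 75% from 76 toward 100: 76 + 18 = 94 → 94.
H and S are unchanged.

hsl(298, 45%, 94%)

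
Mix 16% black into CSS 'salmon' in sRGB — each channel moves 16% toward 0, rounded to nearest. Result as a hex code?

#d26c60

CSS salmon is rgb(250, 128, 114).
Lerp each channel 16% toward 0:
  R: 250 − 40 = 210 → 210
  G: 128 + 0.16×(0−128) = 128 − 20.48 = 107.52 → 108
  B: 114 + 0.16×(0−114) = 114 − 18.24 = 95.76 → 96
rgb(210, 108, 96) = #d26c60.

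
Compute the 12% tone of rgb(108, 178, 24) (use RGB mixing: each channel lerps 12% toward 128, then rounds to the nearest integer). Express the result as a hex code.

Lerp each channel 12% toward 128:
  R: 108 + 0.12×(128−108) = 108 + 2.4 = 110.4 → 110
  G: 178 − 6 = 172 → 172
  B: 24 + 0.12×(128−24) = 24 + 12.48 = 36.48 → 36
rgb(110, 172, 36) = #6EAC24.

#6EAC24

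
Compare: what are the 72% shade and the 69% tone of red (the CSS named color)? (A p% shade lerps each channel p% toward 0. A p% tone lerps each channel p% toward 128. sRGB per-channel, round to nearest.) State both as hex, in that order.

CSS red is rgb(255, 0, 0).
72% shade:
  R: 255 − 183.6 = 71.4 → 71
  G: 0 + 0 = 0 → 0
  B: 0 + 0.72×(0−0) = 0 + 0 = 0 → 0
  → #470000
69% tone:
  R: 255 + 0.69×(128−255) = 255 − 87.63 = 167.37 → 167
  G: 0 + 88.32 = 88.32 → 88
  B: 0 + 0.69×(128−0) = 0 + 88.32 = 88.32 → 88
  → #A75858

#470000, #A75858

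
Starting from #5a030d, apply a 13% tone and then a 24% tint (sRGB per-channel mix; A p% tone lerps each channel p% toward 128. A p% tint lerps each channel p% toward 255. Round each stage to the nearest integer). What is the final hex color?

#5a030d is rgb(90, 3, 13).
Per channel, c → c + 0.13(128 − c):
  R: 90 + 4.94 = 94.94 → 95
  G: 3 + 0.13×(128−3) = 3 + 16.25 = 19.25 → 19
  B: 13 + 14.95 = 27.95 → 28
After the tone: rgb(95, 19, 28) = #5f131c.
Per channel, c → c + 0.24(255 − c):
  R: 95 + 0.24×(255−95) = 95 + 38.4 = 133.4 → 133
  G: 19 + 0.24×(255−19) = 19 + 56.64 = 75.64 → 76
  B: 28 + 54.48 = 82.48 → 82
rgb(133, 76, 82) = #854c52.

#854c52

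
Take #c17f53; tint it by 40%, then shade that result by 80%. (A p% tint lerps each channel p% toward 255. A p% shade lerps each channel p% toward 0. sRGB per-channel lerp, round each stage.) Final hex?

#2c241e

#c17f53 is rgb(193, 127, 83).
Per channel, c → c + 0.4(255 − c):
  R: 193 + 0.4×(255−193) = 193 + 24.8 = 217.8 → 218
  G: 127 + 51.2 = 178.2 → 178
  B: 83 + 0.4×(255−83) = 83 + 68.8 = 151.8 → 152
After the tint: rgb(218, 178, 152) = #dab298.
Lerp each channel 80% toward 0:
  R: 218 + 0.8×(0−218) = 218 − 174.4 = 43.6 → 44
  G: 178 + 0.8×(0−178) = 178 − 142.4 = 35.6 → 36
  B: 152 − 121.6 = 30.4 → 30
rgb(44, 36, 30) = #2c241e.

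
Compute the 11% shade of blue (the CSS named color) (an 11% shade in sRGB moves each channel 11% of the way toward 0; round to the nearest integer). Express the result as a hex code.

#0000e3

CSS blue is rgb(0, 0, 255).
Per channel, c → c + 0.11(0 − c):
  R: 0 + 0.11×(0−0) = 0 + 0 = 0 → 0
  G: 0 + 0 = 0 → 0
  B: 255 − 28.05 = 226.95 → 227
rgb(0, 0, 227) = #0000e3.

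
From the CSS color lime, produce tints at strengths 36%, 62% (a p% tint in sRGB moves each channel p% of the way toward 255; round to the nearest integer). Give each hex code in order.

#5cff5c, #9eff9e

CSS lime is rgb(0, 255, 0).
36%: (0 + 91.8 = 91.8→92, 255→255, 0 + 91.8 = 91.8→92) → #5cff5c
62%: (0 + 158.1 = 158.1→158, 255→255, 0 + 158.1 = 158.1→158) → #9eff9e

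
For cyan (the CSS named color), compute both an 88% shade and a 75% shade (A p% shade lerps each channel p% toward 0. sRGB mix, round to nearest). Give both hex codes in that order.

CSS cyan is rgb(0, 255, 255).
88% shade:
  R: 0 + 0 = 0 → 0
  G: 255 + 0.88×(0−255) = 255 − 224.4 = 30.6 → 31
  B: 255 − 224.4 = 30.6 → 31
  → #001f1f
75% shade:
  R: 0 + 0.75×(0−0) = 0 + 0 = 0 → 0
  G: 255 − 191.25 = 63.75 → 64
  B: 255 + 0.75×(0−255) = 255 − 191.25 = 63.75 → 64
  → #004040

#001f1f, #004040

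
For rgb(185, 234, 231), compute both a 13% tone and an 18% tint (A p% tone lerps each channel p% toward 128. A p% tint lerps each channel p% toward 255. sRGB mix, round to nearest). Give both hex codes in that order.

#B2DCDA, #C6EEEB

13% tone:
  R: 185 − 7.41 = 177.59 → 178
  G: 234 − 13.78 = 220.22 → 220
  B: 231 + 0.13×(128−231) = 231 − 13.39 = 217.61 → 218
  → #B2DCDA
18% tint:
  R: 185 + 0.18×(255−185) = 185 + 12.6 = 197.6 → 198
  G: 234 + 0.18×(255−234) = 234 + 3.78 = 237.78 → 238
  B: 231 + 4.32 = 235.32 → 235
  → #C6EEEB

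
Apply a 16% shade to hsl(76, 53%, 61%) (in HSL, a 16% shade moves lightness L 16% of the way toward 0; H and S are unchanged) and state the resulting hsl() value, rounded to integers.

L moves 16% from 61 toward 0: 61 − 9.76 = 51.24 → 51.
H and S are unchanged.

hsl(76, 53%, 51%)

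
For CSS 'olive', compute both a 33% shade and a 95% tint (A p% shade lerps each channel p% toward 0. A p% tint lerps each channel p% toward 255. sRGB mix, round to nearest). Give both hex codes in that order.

#565600, #F9F9F2

CSS olive is rgb(128, 128, 0).
33% shade:
  R: 128 − 42.24 = 85.76 → 86
  G: 128 − 42.24 = 85.76 → 86
  B: 0 + 0.33×(0−0) = 0 + 0 = 0 → 0
  → #565600
95% tint:
  R: 128 + 0.95×(255−128) = 128 + 120.65 = 248.65 → 249
  G: 128 + 120.65 = 248.65 → 249
  B: 0 + 242.25 = 242.25 → 242
  → #F9F9F2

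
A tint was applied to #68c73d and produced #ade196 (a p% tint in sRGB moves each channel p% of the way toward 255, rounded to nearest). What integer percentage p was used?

46%

#68c73d is rgb(104, 199, 61); #ade196 is rgb(173, 225, 150).
On the B channel (widest range): 150 ≈ 61 + (p/100)(255 − 61), so p ≈ 100×(150 − 61)/(255 − 61) = 8900/194 = 45.88.
p = 46 reproduces all three channels after rounding.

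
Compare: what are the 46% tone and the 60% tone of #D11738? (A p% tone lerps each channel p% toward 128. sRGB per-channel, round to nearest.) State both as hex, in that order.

#AC4759, #A05663

#D11738 is rgb(209, 23, 56).
46% tone:
  R: 209 + 0.46×(128−209) = 209 − 37.26 = 171.74 → 172
  G: 23 + 0.46×(128−23) = 23 + 48.3 = 71.3 → 71
  B: 56 + 33.12 = 89.12 → 89
  → #AC4759
60% tone:
  R: 209 − 48.6 = 160.4 → 160
  G: 23 + 0.6×(128−23) = 23 + 63 = 86 → 86
  B: 56 + 43.2 = 99.2 → 99
  → #A05663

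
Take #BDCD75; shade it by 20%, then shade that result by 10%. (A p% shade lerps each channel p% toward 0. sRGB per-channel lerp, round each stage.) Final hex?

#889455

#BDCD75 is rgb(189, 205, 117).
A 20% shade moves each channel 20% toward 0:
  R: 189 + 0.2×(0−189) = 189 − 37.8 = 151.2 → 151
  G: 205 − 41 = 164 → 164
  B: 117 + 0.2×(0−117) = 117 − 23.4 = 93.6 → 94
After the shade: rgb(151, 164, 94) = #97A45E.
A 10% shade moves each channel 10% toward 0:
  R: 151 + 0.1×(0−151) = 151 − 15.1 = 135.9 → 136
  G: 164 + 0.1×(0−164) = 164 − 16.4 = 147.6 → 148
  B: 94 − 9.4 = 84.6 → 85
rgb(136, 148, 85) = #889455.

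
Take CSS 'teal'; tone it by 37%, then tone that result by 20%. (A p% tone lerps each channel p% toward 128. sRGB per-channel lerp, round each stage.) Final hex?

CSS teal is rgb(0, 128, 128).
Per channel, c → c + 0.37(128 − c):
  R: 0 + 0.37×(128−0) = 0 + 47.36 = 47.36 → 47
  G: 128 + 0.37×(128−128) = 128 + 0 = 128 → 128
  B: 128 + 0.37×(128−128) = 128 + 0 = 128 → 128
After the tone: rgb(47, 128, 128) = #2F8080.
Per channel, c → c + 0.2(128 − c):
  R: 47 + 0.2×(128−47) = 47 + 16.2 = 63.2 → 63
  G: 128 + 0 = 128 → 128
  B: 128 + 0.2×(128−128) = 128 + 0 = 128 → 128
rgb(63, 128, 128) = #3F8080.

#3F8080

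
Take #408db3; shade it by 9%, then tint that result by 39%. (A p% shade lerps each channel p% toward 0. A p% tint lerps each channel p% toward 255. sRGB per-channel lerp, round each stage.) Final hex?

#87b2c7

#408db3 is rgb(64, 141, 179).
Lerp each channel 9% toward 0:
  R: 64 − 5.76 = 58.24 → 58
  G: 141 − 12.69 = 128.31 → 128
  B: 179 − 16.11 = 162.89 → 163
After the shade: rgb(58, 128, 163) = #3a80a3.
Per channel, c → c + 0.39(255 − c):
  R: 58 + 0.39×(255−58) = 58 + 76.83 = 134.83 → 135
  G: 128 + 0.39×(255−128) = 128 + 49.53 = 177.53 → 178
  B: 163 + 0.39×(255−163) = 163 + 35.88 = 198.88 → 199
rgb(135, 178, 199) = #87b2c7.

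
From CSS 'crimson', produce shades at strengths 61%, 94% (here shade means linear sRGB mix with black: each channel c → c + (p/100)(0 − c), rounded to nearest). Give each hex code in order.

CSS crimson is rgb(220, 20, 60).
61%: (220 − 134.2 = 85.8→86, 20 − 12.2 = 7.8→8, 60 − 36.6 = 23.4→23) → #560817
94%: (220 − 206.8 = 13.2→13, 20 − 18.8 = 1.2→1, 60 − 56.4 = 3.6→4) → #0d0104

#560817, #0d0104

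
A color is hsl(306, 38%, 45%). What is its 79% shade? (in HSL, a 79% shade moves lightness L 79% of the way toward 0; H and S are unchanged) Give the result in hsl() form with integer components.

L moves 79% from 45 toward 0: 45 − 35.55 = 9.45 → 9.
H and S are unchanged.

hsl(306, 38%, 9%)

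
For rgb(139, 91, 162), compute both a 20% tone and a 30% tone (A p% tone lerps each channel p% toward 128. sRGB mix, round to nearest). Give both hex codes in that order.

20% tone:
  R: 139 + 0.2×(128−139) = 139 − 2.2 = 136.8 → 137
  G: 91 + 0.2×(128−91) = 91 + 7.4 = 98.4 → 98
  B: 162 + 0.2×(128−162) = 162 − 6.8 = 155.2 → 155
  → #89629b
30% tone:
  R: 139 + 0.3×(128−139) = 139 − 3.3 = 135.7 → 136
  G: 91 + 11.1 = 102.1 → 102
  B: 162 − 10.2 = 151.8 → 152
  → #886698

#89629b, #886698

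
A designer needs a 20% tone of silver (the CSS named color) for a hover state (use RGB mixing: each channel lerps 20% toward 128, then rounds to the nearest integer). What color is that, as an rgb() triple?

rgb(179, 179, 179)

CSS silver is rgb(192, 192, 192).
Per channel, c → c + 0.2(128 − c):
  R: 192 + 0.2×(128−192) = 192 − 12.8 = 179.2 → 179
  G: 192 − 12.8 = 179.2 → 179
  B: 192 + 0.2×(128−192) = 192 − 12.8 = 179.2 → 179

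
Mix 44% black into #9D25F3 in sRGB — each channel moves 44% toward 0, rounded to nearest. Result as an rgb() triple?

#9D25F3 is rgb(157, 37, 243).
Per channel, c → c + 0.44(0 − c):
  R: 157 + 0.44×(0−157) = 157 − 69.08 = 87.92 → 88
  G: 37 + 0.44×(0−37) = 37 − 16.28 = 20.72 → 21
  B: 243 + 0.44×(0−243) = 243 − 106.92 = 136.08 → 136

rgb(88, 21, 136)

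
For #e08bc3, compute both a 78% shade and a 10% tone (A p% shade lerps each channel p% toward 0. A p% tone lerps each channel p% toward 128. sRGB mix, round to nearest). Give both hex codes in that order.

#e08bc3 is rgb(224, 139, 195).
78% shade:
  R: 224 + 0.78×(0−224) = 224 − 174.72 = 49.28 → 49
  G: 139 + 0.78×(0−139) = 139 − 108.42 = 30.58 → 31
  B: 195 + 0.78×(0−195) = 195 − 152.1 = 42.9 → 43
  → #311f2b
10% tone:
  R: 224 + 0.1×(128−224) = 224 − 9.6 = 214.4 → 214
  G: 139 − 1.1 = 137.9 → 138
  B: 195 + 0.1×(128−195) = 195 − 6.7 = 188.3 → 188
  → #d68abc

#311f2b, #d68abc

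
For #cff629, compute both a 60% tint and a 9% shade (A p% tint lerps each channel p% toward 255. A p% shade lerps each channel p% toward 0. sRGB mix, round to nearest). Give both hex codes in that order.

#cff629 is rgb(207, 246, 41).
60% tint:
  R: 207 + 28.8 = 235.8 → 236
  G: 246 + 0.6×(255−246) = 246 + 5.4 = 251.4 → 251
  B: 41 + 0.6×(255−41) = 41 + 128.4 = 169.4 → 169
  → #ecfba9
9% shade:
  R: 207 + 0.09×(0−207) = 207 − 18.63 = 188.37 → 188
  G: 246 + 0.09×(0−246) = 246 − 22.14 = 223.86 → 224
  B: 41 + 0.09×(0−41) = 41 − 3.69 = 37.31 → 37
  → #bce025

#ecfba9, #bce025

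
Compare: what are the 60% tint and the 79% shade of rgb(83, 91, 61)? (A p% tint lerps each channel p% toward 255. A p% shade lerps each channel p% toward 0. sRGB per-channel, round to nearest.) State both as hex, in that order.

60% tint:
  R: 83 + 0.6×(255−83) = 83 + 103.2 = 186.2 → 186
  G: 91 + 0.6×(255−91) = 91 + 98.4 = 189.4 → 189
  B: 61 + 0.6×(255−61) = 61 + 116.4 = 177.4 → 177
  → #BABDB1
79% shade:
  R: 83 − 65.57 = 17.43 → 17
  G: 91 + 0.79×(0−91) = 91 − 71.89 = 19.11 → 19
  B: 61 − 48.19 = 12.81 → 13
  → #11130D

#BABDB1, #11130D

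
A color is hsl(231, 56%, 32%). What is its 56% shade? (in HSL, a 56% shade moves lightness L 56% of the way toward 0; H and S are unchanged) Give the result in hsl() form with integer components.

hsl(231, 56%, 14%)

L moves 56% from 32 toward 0: 32 − 17.92 = 14.08 → 14.
H and S are unchanged.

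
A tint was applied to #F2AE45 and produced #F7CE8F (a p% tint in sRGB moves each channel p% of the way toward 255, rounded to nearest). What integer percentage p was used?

40%

#F2AE45 is rgb(242, 174, 69); #F7CE8F is rgb(247, 206, 143).
On the B channel (widest range): 143 ≈ 69 + (p/100)(255 − 69), so p ≈ 100×(143 − 69)/(255 − 69) = 7400/186 = 39.78.
p = 40 reproduces all three channels after rounding.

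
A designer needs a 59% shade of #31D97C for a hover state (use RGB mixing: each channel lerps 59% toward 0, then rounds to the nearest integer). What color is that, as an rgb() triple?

rgb(20, 89, 51)

#31D97C is rgb(49, 217, 124).
Lerp each channel 59% toward 0:
  R: 49 − 28.91 = 20.09 → 20
  G: 217 + 0.59×(0−217) = 217 − 128.03 = 88.97 → 89
  B: 124 − 73.16 = 50.84 → 51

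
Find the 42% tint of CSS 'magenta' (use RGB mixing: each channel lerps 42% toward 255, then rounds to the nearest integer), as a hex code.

#FF6BFF

CSS magenta is rgb(255, 0, 255).
Per channel, c → c + 0.42(255 − c):
  R: 255 + 0.42×(255−255) = 255 + 0 = 255 → 255
  G: 0 + 0.42×(255−0) = 0 + 107.1 = 107.1 → 107
  B: 255 + 0.42×(255−255) = 255 + 0 = 255 → 255
rgb(255, 107, 255) = #FF6BFF.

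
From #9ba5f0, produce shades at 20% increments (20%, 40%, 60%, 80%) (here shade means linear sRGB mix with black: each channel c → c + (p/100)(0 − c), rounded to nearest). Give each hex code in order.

#9ba5f0 is rgb(155, 165, 240).
20%: (155 − 31 = 124→124, 165 − 33 = 132→132, 240 − 48 = 192→192) → #7c84c0
40%: (155 − 62 = 93→93, 165 − 66 = 99→99, 240 − 96 = 144→144) → #5d6390
60%: (155 − 93 = 62→62, 165 − 99 = 66→66, 240 − 144 = 96→96) → #3e4260
80%: (155 − 124 = 31→31, 165 − 132 = 33→33, 240 − 192 = 48→48) → #1f2130

#7c84c0, #5d6390, #3e4260, #1f2130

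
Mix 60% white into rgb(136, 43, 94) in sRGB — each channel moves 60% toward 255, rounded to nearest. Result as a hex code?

#CFAABF

A 60% tint moves each channel 60% toward 255:
  R: 136 + 0.6×(255−136) = 136 + 71.4 = 207.4 → 207
  G: 43 + 0.6×(255−43) = 43 + 127.2 = 170.2 → 170
  B: 94 + 96.6 = 190.6 → 191
rgb(207, 170, 191) = #CFAABF.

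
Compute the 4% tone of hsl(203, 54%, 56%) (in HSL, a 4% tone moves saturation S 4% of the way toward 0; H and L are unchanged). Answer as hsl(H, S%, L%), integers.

S moves 4% from 54 toward 0: 54 − 2.16 = 51.84 → 52.
H and L are unchanged.

hsl(203, 52%, 56%)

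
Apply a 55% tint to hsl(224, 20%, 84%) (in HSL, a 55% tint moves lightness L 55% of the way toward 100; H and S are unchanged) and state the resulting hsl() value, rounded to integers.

L moves 55% from 84 toward 100: 84 + 8.8 = 92.8 → 93.
H and S are unchanged.

hsl(224, 20%, 93%)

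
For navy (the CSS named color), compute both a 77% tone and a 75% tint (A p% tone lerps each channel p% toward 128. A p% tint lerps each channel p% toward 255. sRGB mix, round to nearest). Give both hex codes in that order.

#636380, #bfbfdf

CSS navy is rgb(0, 0, 128).
77% tone:
  R: 0 + 0.77×(128−0) = 0 + 98.56 = 98.56 → 99
  G: 0 + 98.56 = 98.56 → 99
  B: 128 + 0 = 128 → 128
  → #636380
75% tint:
  R: 0 + 191.25 = 191.25 → 191
  G: 0 + 191.25 = 191.25 → 191
  B: 128 + 0.75×(255−128) = 128 + 95.25 = 223.25 → 223
  → #bfbfdf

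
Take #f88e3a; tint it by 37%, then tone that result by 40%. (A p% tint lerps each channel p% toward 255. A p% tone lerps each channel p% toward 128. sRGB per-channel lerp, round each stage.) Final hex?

#f88e3a is rgb(248, 142, 58).
A 37% tint moves each channel 37% toward 255:
  R: 248 + 2.59 = 250.59 → 251
  G: 142 + 0.37×(255−142) = 142 + 41.81 = 183.81 → 184
  B: 58 + 72.89 = 130.89 → 131
After the tint: rgb(251, 184, 131) = #fbb883.
Per channel, c → c + 0.4(128 − c):
  R: 251 + 0.4×(128−251) = 251 − 49.2 = 201.8 → 202
  G: 184 + 0.4×(128−184) = 184 − 22.4 = 161.6 → 162
  B: 131 − 1.2 = 129.8 → 130
rgb(202, 162, 130) = #caa282.

#caa282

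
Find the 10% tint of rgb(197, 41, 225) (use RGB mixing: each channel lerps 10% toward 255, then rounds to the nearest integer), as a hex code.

A 10% tint moves each channel 10% toward 255:
  R: 197 + 0.1×(255−197) = 197 + 5.8 = 202.8 → 203
  G: 41 + 21.4 = 62.4 → 62
  B: 225 + 3 = 228 → 228
rgb(203, 62, 228) = #cb3ee4.

#cb3ee4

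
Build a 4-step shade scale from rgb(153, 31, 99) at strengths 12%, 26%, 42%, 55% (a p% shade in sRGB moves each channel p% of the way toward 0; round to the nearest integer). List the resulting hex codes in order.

12%: (153 − 18.36 = 134.64→135, 31 − 3.72 = 27.28→27, 99 − 11.88 = 87.12→87) → #871B57
26%: (153 − 39.78 = 113.22→113, 31 − 8.06 = 22.94→23, 99 − 25.74 = 73.26→73) → #711749
42%: (153 − 64.26 = 88.74→89, 31 − 13.02 = 17.98→18, 99 − 41.58 = 57.42→57) → #591239
55%: (153 − 84.15 = 68.85→69, 31 − 17.05 = 13.95→14, 99 − 54.45 = 44.55→45) → #450E2D

#871B57, #711749, #591239, #450E2D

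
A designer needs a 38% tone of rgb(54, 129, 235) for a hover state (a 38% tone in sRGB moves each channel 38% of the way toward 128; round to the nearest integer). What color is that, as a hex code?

Lerp each channel 38% toward 128:
  R: 54 + 0.38×(128−54) = 54 + 28.12 = 82.12 → 82
  G: 129 − 0.38 = 128.62 → 129
  B: 235 − 40.66 = 194.34 → 194
rgb(82, 129, 194) = #5281C2.

#5281C2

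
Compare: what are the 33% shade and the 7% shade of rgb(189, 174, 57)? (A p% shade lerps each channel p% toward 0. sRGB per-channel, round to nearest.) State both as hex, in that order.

33% shade:
  R: 189 + 0.33×(0−189) = 189 − 62.37 = 126.63 → 127
  G: 174 − 57.42 = 116.58 → 117
  B: 57 + 0.33×(0−57) = 57 − 18.81 = 38.19 → 38
  → #7F7526
7% shade:
  R: 189 + 0.07×(0−189) = 189 − 13.23 = 175.77 → 176
  G: 174 − 12.18 = 161.82 → 162
  B: 57 + 0.07×(0−57) = 57 − 3.99 = 53.01 → 53
  → #B0A235

#7F7526, #B0A235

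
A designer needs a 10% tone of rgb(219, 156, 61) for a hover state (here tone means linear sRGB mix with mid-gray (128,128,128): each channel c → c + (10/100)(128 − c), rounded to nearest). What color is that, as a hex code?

#D29944

A 10% tone moves each channel 10% toward 128:
  R: 219 + 0.1×(128−219) = 219 − 9.1 = 209.9 → 210
  G: 156 − 2.8 = 153.2 → 153
  B: 61 + 0.1×(128−61) = 61 + 6.7 = 67.7 → 68
rgb(210, 153, 68) = #D29944.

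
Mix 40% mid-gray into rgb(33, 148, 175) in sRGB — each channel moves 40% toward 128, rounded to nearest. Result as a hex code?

#478C9C

Per channel, c → c + 0.4(128 − c):
  R: 33 + 38 = 71 → 71
  G: 148 + 0.4×(128−148) = 148 − 8 = 140 → 140
  B: 175 − 18.8 = 156.2 → 156
rgb(71, 140, 156) = #478C9C.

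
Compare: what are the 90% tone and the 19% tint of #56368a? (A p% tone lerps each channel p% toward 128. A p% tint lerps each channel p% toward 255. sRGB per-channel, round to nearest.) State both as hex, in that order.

#7c7981, #765ca0

#56368a is rgb(86, 54, 138).
90% tone:
  R: 86 + 37.8 = 123.8 → 124
  G: 54 + 66.6 = 120.6 → 121
  B: 138 + 0.9×(128−138) = 138 − 9 = 129 → 129
  → #7c7981
19% tint:
  R: 86 + 0.19×(255−86) = 86 + 32.11 = 118.11 → 118
  G: 54 + 0.19×(255−54) = 54 + 38.19 = 92.19 → 92
  B: 138 + 0.19×(255−138) = 138 + 22.23 = 160.23 → 160
  → #765ca0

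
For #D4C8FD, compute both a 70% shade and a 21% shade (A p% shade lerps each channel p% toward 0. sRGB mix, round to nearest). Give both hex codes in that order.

#403C4C, #A79EC8

#D4C8FD is rgb(212, 200, 253).
70% shade:
  R: 212 − 148.4 = 63.6 → 64
  G: 200 + 0.7×(0−200) = 200 − 140 = 60 → 60
  B: 253 − 177.1 = 75.9 → 76
  → #403C4C
21% shade:
  R: 212 + 0.21×(0−212) = 212 − 44.52 = 167.48 → 167
  G: 200 + 0.21×(0−200) = 200 − 42 = 158 → 158
  B: 253 + 0.21×(0−253) = 253 − 53.13 = 199.87 → 200
  → #A79EC8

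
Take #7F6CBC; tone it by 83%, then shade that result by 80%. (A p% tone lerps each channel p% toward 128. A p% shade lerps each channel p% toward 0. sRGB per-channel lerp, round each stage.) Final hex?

#7F6CBC is rgb(127, 108, 188).
Per channel, c → c + 0.83(128 − c):
  R: 127 + 0.83 = 127.83 → 128
  G: 108 + 16.6 = 124.6 → 125
  B: 188 + 0.83×(128−188) = 188 − 49.8 = 138.2 → 138
After the tone: rgb(128, 125, 138) = #807D8A.
An 80% shade moves each channel 80% toward 0:
  R: 128 + 0.8×(0−128) = 128 − 102.4 = 25.6 → 26
  G: 125 + 0.8×(0−125) = 125 − 100 = 25 → 25
  B: 138 + 0.8×(0−138) = 138 − 110.4 = 27.6 → 28
rgb(26, 25, 28) = #1A191C.

#1A191C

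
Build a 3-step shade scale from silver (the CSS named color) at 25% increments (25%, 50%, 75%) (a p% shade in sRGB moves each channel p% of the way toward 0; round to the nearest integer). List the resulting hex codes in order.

CSS silver is rgb(192, 192, 192).
25%: (192 − 48 = 144→144, 192 − 48 = 144→144, 192 − 48 = 144→144) → #909090
50%: (192 − 96 = 96→96, 192 − 96 = 96→96, 192 − 96 = 96→96) → #606060
75%: (192 − 144 = 48→48, 192 − 144 = 48→48, 192 − 144 = 48→48) → #303030

#909090, #606060, #303030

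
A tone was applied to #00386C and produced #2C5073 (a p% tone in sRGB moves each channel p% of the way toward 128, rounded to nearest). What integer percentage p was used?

34%

#00386C is rgb(0, 56, 108); #2C5073 is rgb(44, 80, 115).
On the R channel (widest range): 44 ≈ 0 + (p/100)(128 − 0), so p ≈ 100×(44 − 0)/(128 − 0) = 4400/128 = 34.38.
p = 34 reproduces all three channels after rounding.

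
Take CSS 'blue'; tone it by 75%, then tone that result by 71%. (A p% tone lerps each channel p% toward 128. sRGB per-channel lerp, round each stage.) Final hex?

CSS blue is rgb(0, 0, 255).
Per channel, c → c + 0.75(128 − c):
  R: 0 + 0.75×(128−0) = 0 + 96 = 96 → 96
  G: 0 + 96 = 96 → 96
  B: 255 + 0.75×(128−255) = 255 − 95.25 = 159.75 → 160
After the tone: rgb(96, 96, 160) = #6060a0.
A 71% tone moves each channel 71% toward 128:
  R: 96 + 22.72 = 118.72 → 119
  G: 96 + 22.72 = 118.72 → 119
  B: 160 + 0.71×(128−160) = 160 − 22.72 = 137.28 → 137
rgb(119, 119, 137) = #777789.

#777789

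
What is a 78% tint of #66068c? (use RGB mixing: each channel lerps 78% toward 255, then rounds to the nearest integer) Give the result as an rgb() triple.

rgb(221, 200, 230)

#66068c is rgb(102, 6, 140).
Per channel, c → c + 0.78(255 − c):
  R: 102 + 0.78×(255−102) = 102 + 119.34 = 221.34 → 221
  G: 6 + 194.22 = 200.22 → 200
  B: 140 + 0.78×(255−140) = 140 + 89.7 = 229.7 → 230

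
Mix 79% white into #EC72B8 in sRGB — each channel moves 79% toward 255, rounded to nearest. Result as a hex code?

#EC72B8 is rgb(236, 114, 184).
Per channel, c → c + 0.79(255 − c):
  R: 236 + 0.79×(255−236) = 236 + 15.01 = 251.01 → 251
  G: 114 + 111.39 = 225.39 → 225
  B: 184 + 0.79×(255−184) = 184 + 56.09 = 240.09 → 240
rgb(251, 225, 240) = #FBE1F0.

#FBE1F0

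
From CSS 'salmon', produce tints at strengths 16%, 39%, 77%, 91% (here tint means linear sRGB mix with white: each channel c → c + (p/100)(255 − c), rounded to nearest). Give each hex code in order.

CSS salmon is rgb(250, 128, 114).
16%: (250 + 0.8 = 250.8→251, 128 + 20.32 = 148.32→148, 114 + 22.56 = 136.56→137) → #FB9489
39%: (250 + 1.95 = 251.95→252, 128 + 49.53 = 177.53→178, 114 + 54.99 = 168.99→169) → #FCB2A9
77%: (250 + 3.85 = 253.85→254, 128 + 97.79 = 225.79→226, 114 + 108.57 = 222.57→223) → #FEE2DF
91%: (250 + 4.55 = 254.55→255, 128 + 115.57 = 243.57→244, 114 + 128.31 = 242.31→242) → #FFF4F2

#FB9489, #FCB2A9, #FEE2DF, #FFF4F2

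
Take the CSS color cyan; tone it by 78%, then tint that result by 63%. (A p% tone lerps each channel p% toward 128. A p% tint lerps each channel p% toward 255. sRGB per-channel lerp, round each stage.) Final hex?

CSS cyan is rgb(0, 255, 255).
Lerp each channel 78% toward 128:
  R: 0 + 0.78×(128−0) = 0 + 99.84 = 99.84 → 100
  G: 255 − 99.06 = 155.94 → 156
  B: 255 + 0.78×(128−255) = 255 − 99.06 = 155.94 → 156
After the tone: rgb(100, 156, 156) = #649C9C.
Per channel, c → c + 0.63(255 − c):
  R: 100 + 0.63×(255−100) = 100 + 97.65 = 197.65 → 198
  G: 156 + 62.37 = 218.37 → 218
  B: 156 + 0.63×(255−156) = 156 + 62.37 = 218.37 → 218
rgb(198, 218, 218) = #C6DADA.

#C6DADA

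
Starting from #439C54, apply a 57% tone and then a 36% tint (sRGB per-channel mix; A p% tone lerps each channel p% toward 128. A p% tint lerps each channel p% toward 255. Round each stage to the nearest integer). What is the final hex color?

#439C54 is rgb(67, 156, 84).
A 57% tone moves each channel 57% toward 128:
  R: 67 + 0.57×(128−67) = 67 + 34.77 = 101.77 → 102
  G: 156 + 0.57×(128−156) = 156 − 15.96 = 140.04 → 140
  B: 84 + 25.08 = 109.08 → 109
After the tone: rgb(102, 140, 109) = #668C6D.
Per channel, c → c + 0.36(255 − c):
  R: 102 + 55.08 = 157.08 → 157
  G: 140 + 0.36×(255−140) = 140 + 41.4 = 181.4 → 181
  B: 109 + 0.36×(255−109) = 109 + 52.56 = 161.56 → 162
rgb(157, 181, 162) = #9DB5A2.

#9DB5A2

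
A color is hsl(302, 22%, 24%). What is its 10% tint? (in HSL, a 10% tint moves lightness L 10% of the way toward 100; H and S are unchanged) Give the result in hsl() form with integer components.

L moves 10% from 24 toward 100: 24 + 7.6 = 31.6 → 32.
H and S are unchanged.

hsl(302, 22%, 32%)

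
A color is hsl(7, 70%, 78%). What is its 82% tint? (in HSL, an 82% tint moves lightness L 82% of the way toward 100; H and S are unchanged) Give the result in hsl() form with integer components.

L moves 82% from 78 toward 100: 78 + 18.04 = 96.04 → 96.
H and S are unchanged.

hsl(7, 70%, 96%)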